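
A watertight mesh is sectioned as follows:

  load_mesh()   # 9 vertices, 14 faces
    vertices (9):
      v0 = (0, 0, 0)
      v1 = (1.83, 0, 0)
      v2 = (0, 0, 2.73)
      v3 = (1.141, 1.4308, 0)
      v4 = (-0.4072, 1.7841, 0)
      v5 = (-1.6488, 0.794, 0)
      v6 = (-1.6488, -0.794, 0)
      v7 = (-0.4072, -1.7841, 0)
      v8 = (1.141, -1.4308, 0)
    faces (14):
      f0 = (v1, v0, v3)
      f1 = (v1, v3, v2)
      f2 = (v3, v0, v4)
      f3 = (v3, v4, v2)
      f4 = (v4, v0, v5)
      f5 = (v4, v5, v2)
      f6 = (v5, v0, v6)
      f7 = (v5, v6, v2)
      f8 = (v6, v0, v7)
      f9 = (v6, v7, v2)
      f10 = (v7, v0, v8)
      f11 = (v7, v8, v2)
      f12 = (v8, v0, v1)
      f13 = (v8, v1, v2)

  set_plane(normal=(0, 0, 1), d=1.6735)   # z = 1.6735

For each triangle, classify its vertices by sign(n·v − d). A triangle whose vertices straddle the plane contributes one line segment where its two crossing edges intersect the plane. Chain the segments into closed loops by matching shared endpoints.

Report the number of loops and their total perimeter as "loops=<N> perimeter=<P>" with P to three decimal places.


loops=1 perimeter=4.302

Straddling triangles (7 of 14):
  (v1,v3,v2) [--+] → (0.441563, 0.553714, 1.6735)–(0.708203, 0, 1.6735)  len=0.6146
  (v3,v4,v2) [--+] → (-0.157585, 0.69044, 1.6735)–(0.441563, 0.553714, 1.6735)  len=0.6146
  (v4,v5,v2) [--+] → (-0.63808, 0.307275, 1.6735)–(-0.157585, 0.69044, 1.6735)  len=0.6146
  (v5,v6,v2) [--+] → (-0.63808, -0.307275, 1.6735)–(-0.63808, 0.307275, 1.6735)  len=0.6146
  (v6,v7,v2) [--+] → (-0.157585, -0.69044, 1.6735)–(-0.63808, -0.307275, 1.6735)  len=0.6146
  (v7,v8,v2) [--+] → (0.441563, -0.553714, 1.6735)–(-0.157585, -0.69044, 1.6735)  len=0.6146
  (v8,v1,v2) [--+] → (0.708203, 0, 1.6735)–(0.441563, -0.553714, 1.6735)  len=0.6146

Chained into 1 loop(s):
  loop 1: 7 segments, perimeter = 4.3019
Total perimeter = 4.302


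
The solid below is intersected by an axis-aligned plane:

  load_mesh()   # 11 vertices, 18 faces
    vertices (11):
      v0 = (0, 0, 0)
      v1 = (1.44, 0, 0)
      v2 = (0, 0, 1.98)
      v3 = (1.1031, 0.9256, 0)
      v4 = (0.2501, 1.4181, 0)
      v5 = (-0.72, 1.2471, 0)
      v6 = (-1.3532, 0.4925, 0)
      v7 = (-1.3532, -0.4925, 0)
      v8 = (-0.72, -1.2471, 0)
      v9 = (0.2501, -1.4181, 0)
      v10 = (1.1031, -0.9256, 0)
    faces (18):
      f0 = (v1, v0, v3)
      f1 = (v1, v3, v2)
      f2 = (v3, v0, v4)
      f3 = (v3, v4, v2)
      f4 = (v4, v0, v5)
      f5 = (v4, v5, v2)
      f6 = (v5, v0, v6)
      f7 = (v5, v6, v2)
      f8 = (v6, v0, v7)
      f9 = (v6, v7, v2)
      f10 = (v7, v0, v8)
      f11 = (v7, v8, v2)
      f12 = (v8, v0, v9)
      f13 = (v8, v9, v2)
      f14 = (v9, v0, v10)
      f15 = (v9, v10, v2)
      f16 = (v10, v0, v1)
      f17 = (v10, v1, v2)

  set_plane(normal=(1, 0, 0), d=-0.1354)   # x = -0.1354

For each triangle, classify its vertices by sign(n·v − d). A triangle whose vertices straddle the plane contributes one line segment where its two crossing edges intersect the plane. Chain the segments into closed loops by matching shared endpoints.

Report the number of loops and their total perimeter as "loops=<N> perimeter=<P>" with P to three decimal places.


loops=1 perimeter=7.221

Straddling triangles (10 of 18):
  (v4,v0,v5) [++-] → (-0.1354, 0.234524, 0)–(-0.1354, 1.35015, 0)  len=1.1156
  (v4,v5,v2) [+-+] → (-0.1354, 1.35015, 0)–(-0.1354, 0.234524, 1.60765)  len=1.9568
  (v5,v0,v6) [-+-] → (-0.1354, 0.234524, 0)–(-0.1354, 0.0492791, 0)  len=0.1852
  (v5,v6,v2) [--+] → (-0.1354, 0.0492791, 1.78188)–(-0.1354, 0.234524, 1.60765)  len=0.2543
  (v6,v0,v7) [-+-] → (-0.1354, 0.0492791, 0)–(-0.1354, -0.0492791, 0)  len=0.0986
  (v6,v7,v2) [--+] → (-0.1354, -0.0492791, 1.78188)–(-0.1354, 0.0492791, 1.78188)  len=0.0986
  (v7,v0,v8) [-+-] → (-0.1354, -0.0492791, 0)–(-0.1354, -0.234524, 0)  len=0.1852
  (v7,v8,v2) [--+] → (-0.1354, -0.234524, 1.60765)–(-0.1354, -0.0492791, 1.78188)  len=0.2543
  (v8,v0,v9) [-++] → (-0.1354, -0.234524, 0)–(-0.1354, -1.35015, 0)  len=1.1156
  (v8,v9,v2) [-++] → (-0.1354, -1.35015, 0)–(-0.1354, -0.234524, 1.60765)  len=1.9568

Chained into 1 loop(s):
  loop 1: 10 segments, perimeter = 7.2211
Total perimeter = 7.221


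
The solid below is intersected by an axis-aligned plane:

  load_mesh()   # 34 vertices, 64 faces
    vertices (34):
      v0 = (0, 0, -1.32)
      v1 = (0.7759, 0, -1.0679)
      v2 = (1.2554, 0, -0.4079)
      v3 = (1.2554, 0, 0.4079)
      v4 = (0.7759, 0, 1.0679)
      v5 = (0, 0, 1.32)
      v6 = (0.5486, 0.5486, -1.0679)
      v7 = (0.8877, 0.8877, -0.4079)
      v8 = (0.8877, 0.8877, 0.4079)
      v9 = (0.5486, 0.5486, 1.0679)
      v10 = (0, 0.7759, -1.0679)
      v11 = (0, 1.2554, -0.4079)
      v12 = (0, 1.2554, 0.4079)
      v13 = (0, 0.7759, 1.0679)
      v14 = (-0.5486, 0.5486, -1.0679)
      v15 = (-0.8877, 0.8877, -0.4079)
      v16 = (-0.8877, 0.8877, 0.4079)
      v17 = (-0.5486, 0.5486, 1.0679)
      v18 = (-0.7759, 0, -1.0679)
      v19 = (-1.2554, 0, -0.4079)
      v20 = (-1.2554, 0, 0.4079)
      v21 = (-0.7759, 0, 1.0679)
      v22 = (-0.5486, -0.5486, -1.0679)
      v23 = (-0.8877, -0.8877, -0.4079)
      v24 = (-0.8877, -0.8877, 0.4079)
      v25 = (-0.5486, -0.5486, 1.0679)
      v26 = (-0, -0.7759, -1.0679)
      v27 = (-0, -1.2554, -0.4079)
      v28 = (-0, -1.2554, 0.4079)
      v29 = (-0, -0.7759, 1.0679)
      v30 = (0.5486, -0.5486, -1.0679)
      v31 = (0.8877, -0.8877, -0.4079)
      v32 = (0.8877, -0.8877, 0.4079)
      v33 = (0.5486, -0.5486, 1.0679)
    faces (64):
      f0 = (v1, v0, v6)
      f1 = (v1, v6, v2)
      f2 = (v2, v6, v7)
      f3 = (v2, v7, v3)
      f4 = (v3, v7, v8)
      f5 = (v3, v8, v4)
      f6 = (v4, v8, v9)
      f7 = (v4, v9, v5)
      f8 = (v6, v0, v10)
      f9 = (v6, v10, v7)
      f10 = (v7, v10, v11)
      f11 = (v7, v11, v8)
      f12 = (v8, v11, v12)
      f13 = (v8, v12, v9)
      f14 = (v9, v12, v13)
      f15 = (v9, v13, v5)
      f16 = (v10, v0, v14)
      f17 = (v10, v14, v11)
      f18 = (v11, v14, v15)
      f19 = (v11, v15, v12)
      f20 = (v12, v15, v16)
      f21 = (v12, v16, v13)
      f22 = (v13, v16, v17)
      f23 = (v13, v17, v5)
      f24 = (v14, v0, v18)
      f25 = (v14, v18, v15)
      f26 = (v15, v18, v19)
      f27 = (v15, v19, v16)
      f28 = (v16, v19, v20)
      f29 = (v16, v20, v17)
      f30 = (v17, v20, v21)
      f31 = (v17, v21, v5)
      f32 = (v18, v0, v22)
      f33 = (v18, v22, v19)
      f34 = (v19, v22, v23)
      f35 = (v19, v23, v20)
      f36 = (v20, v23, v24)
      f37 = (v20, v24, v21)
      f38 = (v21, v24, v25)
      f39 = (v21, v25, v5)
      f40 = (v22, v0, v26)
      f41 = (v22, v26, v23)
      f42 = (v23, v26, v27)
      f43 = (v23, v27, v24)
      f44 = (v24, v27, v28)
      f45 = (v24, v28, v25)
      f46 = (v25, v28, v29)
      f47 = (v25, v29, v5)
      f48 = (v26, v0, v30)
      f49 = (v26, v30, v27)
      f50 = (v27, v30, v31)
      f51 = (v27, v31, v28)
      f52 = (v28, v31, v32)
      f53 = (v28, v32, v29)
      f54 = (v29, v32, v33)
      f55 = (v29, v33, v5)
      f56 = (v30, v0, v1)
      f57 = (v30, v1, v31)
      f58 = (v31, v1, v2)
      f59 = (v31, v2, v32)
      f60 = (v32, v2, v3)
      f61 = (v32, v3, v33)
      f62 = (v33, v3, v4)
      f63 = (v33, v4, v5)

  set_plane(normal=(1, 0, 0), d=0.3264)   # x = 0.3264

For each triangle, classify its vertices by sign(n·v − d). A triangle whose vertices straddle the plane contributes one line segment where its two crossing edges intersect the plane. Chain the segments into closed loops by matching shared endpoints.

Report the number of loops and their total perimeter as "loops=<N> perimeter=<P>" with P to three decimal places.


loops=1 perimeter=7.534

Straddling triangles (20 of 64):
  (v1,v0,v6) [+-+] → (0.3264, 0, -1.21395)–(0.3264, 0.3264, -1.17001)  len=0.3293
  (v4,v9,v5) [++-] → (0.3264, 0.3264, 1.17001)–(0.3264, 0, 1.21395)  len=0.3293
  (v6,v0,v10) [+--] → (0.3264, 0.3264, -1.17001)–(0.3264, 0.640664, -1.0679)  len=0.3304
  (v6,v10,v7) [+-+] → (0.3264, 0.640664, -1.0679)–(0.3264, 0.817008, -0.825223)  len=0.3000
  (v7,v10,v11) [+--] → (0.3264, 0.817008, -0.825223)–(0.3264, 1.1202, -0.4079)  len=0.5158
  (v7,v11,v8) [+-+] → (0.3264, 1.1202, -0.4079)–(0.3264, 1.1202, -0.107937)  len=0.3000
  (v8,v11,v12) [+--] → (0.3264, 1.1202, -0.107937)–(0.3264, 1.1202, 0.4079)  len=0.5158
  (v8,v12,v9) [+-+] → (0.3264, 1.1202, 0.4079)–(0.3264, 0.834876, 0.80058)  len=0.4854
  (v9,v12,v13) [+--] → (0.3264, 0.834876, 0.80058)–(0.3264, 0.640664, 1.0679)  len=0.3304
  (v9,v13,v5) [+--] → (0.3264, 0.640664, 1.0679)–(0.3264, 0.3264, 1.17001)  len=0.3304
  (v26,v0,v30) [--+] → (0.3264, -0.3264, -1.17001)–(0.3264, -0.640664, -1.0679)  len=0.3304
  (v26,v30,v27) [-+-] → (0.3264, -0.640664, -1.0679)–(0.3264, -0.834876, -0.80058)  len=0.3304
  (v27,v30,v31) [-++] → (0.3264, -0.834876, -0.80058)–(0.3264, -1.1202, -0.4079)  len=0.4854
  (v27,v31,v28) [-+-] → (0.3264, -1.1202, -0.4079)–(0.3264, -1.1202, 0.107937)  len=0.5158
  (v28,v31,v32) [-++] → (0.3264, -1.1202, 0.107937)–(0.3264, -1.1202, 0.4079)  len=0.3000
  (v28,v32,v29) [-+-] → (0.3264, -1.1202, 0.4079)–(0.3264, -0.817008, 0.825223)  len=0.5158
  (v29,v32,v33) [-++] → (0.3264, -0.817008, 0.825223)–(0.3264, -0.640664, 1.0679)  len=0.3000
  (v29,v33,v5) [-+-] → (0.3264, -0.640664, 1.0679)–(0.3264, -0.3264, 1.17001)  len=0.3304
  (v30,v0,v1) [+-+] → (0.3264, -0.3264, -1.17001)–(0.3264, 0, -1.21395)  len=0.3293
  (v33,v4,v5) [++-] → (0.3264, 0, 1.21395)–(0.3264, -0.3264, 1.17001)  len=0.3293

Chained into 1 loop(s):
  loop 1: 20 segments, perimeter = 7.5340
Total perimeter = 7.534


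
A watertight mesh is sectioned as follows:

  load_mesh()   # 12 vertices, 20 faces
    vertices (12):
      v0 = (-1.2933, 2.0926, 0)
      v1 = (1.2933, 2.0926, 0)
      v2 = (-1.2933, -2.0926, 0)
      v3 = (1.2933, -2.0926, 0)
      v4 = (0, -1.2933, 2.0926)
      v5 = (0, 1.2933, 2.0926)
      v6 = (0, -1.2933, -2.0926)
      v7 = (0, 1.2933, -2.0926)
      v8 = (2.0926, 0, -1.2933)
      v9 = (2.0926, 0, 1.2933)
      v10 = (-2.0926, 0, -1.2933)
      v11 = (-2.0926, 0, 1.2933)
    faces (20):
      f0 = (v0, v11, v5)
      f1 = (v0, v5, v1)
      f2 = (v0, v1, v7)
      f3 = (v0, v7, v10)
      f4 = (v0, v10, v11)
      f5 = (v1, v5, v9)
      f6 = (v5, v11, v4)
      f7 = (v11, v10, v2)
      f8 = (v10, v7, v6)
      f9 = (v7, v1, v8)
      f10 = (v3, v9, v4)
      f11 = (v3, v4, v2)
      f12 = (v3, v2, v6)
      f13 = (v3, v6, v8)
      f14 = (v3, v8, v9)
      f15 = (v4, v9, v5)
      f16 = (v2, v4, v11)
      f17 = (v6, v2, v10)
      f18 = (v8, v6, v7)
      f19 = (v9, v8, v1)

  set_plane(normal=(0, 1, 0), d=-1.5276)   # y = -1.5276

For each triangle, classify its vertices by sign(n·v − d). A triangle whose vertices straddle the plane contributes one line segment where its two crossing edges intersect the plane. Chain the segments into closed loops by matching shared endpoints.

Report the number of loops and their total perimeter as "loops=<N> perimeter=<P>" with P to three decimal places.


loops=1 perimeter=9.305

Straddling triangles (8 of 20):
  (v11,v10,v2) [++-] → (-1.50911, -1.5276, -0.34919)–(-1.50911, -1.5276, 0.34919)  len=0.6984
  (v3,v9,v4) [-++] → (1.50911, -1.5276, 0.34919)–(0.379107, -1.5276, 1.47919)  len=1.5981
  (v3,v4,v2) [-+-] → (0.379107, -1.5276, 1.47919)–(-0.379107, -1.5276, 1.47919)  len=0.7582
  (v3,v2,v6) [--+] → (-0.379107, -1.5276, -1.47919)–(0.379107, -1.5276, -1.47919)  len=0.7582
  (v3,v6,v8) [-++] → (0.379107, -1.5276, -1.47919)–(1.50911, -1.5276, -0.34919)  len=1.5981
  (v3,v8,v9) [-++] → (1.50911, -1.5276, -0.34919)–(1.50911, -1.5276, 0.34919)  len=0.6984
  (v2,v4,v11) [-++] → (-0.379107, -1.5276, 1.47919)–(-1.50911, -1.5276, 0.34919)  len=1.5981
  (v6,v2,v10) [+-+] → (-0.379107, -1.5276, -1.47919)–(-1.50911, -1.5276, -0.34919)  len=1.5981

Chained into 1 loop(s):
  loop 1: 8 segments, perimeter = 9.3055
Total perimeter = 9.305


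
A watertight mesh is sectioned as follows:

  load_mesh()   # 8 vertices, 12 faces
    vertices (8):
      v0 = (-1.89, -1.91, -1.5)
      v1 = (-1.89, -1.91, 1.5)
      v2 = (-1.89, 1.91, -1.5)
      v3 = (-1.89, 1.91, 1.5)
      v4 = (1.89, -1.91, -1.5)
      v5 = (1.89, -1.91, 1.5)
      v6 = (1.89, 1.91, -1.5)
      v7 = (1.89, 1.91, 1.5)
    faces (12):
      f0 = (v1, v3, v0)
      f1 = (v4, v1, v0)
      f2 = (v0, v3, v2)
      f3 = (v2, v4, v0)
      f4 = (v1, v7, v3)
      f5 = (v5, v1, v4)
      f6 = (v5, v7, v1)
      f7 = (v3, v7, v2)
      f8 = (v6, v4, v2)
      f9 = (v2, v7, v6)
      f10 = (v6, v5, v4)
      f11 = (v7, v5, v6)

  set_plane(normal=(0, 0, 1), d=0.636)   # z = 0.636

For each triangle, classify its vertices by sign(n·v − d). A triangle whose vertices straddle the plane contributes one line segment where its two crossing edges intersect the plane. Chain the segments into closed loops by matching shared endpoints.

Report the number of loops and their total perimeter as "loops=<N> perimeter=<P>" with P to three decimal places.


loops=1 perimeter=15.200

Straddling triangles (8 of 12):
  (v1,v3,v0) [++-] → (-1.89, 0.80984, 0.636)–(-1.89, -1.91, 0.636)  len=2.7198
  (v4,v1,v0) [-+-] → (-0.80136, -1.91, 0.636)–(-1.89, -1.91, 0.636)  len=1.0886
  (v0,v3,v2) [-+-] → (-1.89, 0.80984, 0.636)–(-1.89, 1.91, 0.636)  len=1.1002
  (v5,v1,v4) [++-] → (-0.80136, -1.91, 0.636)–(1.89, -1.91, 0.636)  len=2.6914
  (v3,v7,v2) [++-] → (0.80136, 1.91, 0.636)–(-1.89, 1.91, 0.636)  len=2.6914
  (v2,v7,v6) [-+-] → (0.80136, 1.91, 0.636)–(1.89, 1.91, 0.636)  len=1.0886
  (v6,v5,v4) [-+-] → (1.89, -0.80984, 0.636)–(1.89, -1.91, 0.636)  len=1.1002
  (v7,v5,v6) [++-] → (1.89, -0.80984, 0.636)–(1.89, 1.91, 0.636)  len=2.7198

Chained into 1 loop(s):
  loop 1: 8 segments, perimeter = 15.2000
Total perimeter = 15.200


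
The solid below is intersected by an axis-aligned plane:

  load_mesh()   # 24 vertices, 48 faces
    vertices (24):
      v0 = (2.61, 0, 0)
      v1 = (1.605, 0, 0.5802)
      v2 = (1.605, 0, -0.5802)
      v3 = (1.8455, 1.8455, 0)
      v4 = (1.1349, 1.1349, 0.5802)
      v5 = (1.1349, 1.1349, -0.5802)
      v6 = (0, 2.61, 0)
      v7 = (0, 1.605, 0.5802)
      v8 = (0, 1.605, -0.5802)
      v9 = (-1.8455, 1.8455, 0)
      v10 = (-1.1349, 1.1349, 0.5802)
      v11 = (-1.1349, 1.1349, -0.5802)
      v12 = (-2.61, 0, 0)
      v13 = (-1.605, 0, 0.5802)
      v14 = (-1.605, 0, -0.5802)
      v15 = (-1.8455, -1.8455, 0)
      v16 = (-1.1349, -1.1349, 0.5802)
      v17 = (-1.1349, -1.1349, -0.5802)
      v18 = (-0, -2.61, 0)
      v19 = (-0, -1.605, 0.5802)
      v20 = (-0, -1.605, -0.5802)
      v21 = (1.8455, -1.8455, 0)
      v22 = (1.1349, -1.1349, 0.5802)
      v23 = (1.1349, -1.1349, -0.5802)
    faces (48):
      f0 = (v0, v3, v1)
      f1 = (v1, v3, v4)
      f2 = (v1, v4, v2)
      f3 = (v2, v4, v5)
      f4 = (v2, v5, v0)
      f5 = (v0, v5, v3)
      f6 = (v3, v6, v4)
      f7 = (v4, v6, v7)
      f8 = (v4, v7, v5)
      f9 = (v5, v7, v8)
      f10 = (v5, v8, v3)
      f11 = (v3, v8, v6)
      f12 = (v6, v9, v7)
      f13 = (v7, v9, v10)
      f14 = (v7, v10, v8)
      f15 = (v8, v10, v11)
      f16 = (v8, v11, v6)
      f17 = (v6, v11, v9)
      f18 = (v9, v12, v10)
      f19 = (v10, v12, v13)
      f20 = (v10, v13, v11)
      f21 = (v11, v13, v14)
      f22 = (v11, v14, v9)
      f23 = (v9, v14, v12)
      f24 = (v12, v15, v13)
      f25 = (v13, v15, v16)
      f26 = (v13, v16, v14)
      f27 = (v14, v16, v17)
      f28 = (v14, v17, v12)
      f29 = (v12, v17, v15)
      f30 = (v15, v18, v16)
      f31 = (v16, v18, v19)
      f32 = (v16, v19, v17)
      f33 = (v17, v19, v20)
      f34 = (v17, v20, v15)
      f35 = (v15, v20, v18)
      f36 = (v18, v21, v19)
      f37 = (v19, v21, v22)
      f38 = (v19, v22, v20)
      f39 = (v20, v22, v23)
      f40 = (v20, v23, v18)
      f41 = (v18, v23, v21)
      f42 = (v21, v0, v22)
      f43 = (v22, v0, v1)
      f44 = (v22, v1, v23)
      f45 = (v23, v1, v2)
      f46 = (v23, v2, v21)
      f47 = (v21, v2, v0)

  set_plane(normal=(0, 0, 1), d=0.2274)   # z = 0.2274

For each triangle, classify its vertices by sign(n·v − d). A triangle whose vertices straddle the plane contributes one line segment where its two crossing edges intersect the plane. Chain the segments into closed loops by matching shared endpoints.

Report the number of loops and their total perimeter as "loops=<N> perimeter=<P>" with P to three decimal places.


loops=2 perimeter=23.396

Straddling triangles (32 of 48):
  (v0,v3,v1) [--+] → (1.75124, 1.12219, 0.2274)–(2.21611, 0, 0.2274)  len=1.2147
  (v1,v3,v4) [+-+] → (1.75124, 1.12219, 0.2274)–(1.56699, 1.56699, 0.2274)  len=0.4815
  (v1,v4,v2) [++-] → (1.27783, 0.789853, 0.2274)–(1.605, 0, 0.2274)  len=0.8549
  (v2,v4,v5) [-+-] → (1.27783, 0.789853, 0.2274)–(1.1349, 1.1349, 0.2274)  len=0.3735
  (v3,v6,v4) [--+] → (0.444806, 2.03186, 0.2274)–(1.56699, 1.56699, 0.2274)  len=1.2147
  (v4,v6,v7) [+-+] → (0.444806, 2.03186, 0.2274)–(0, 2.21611, 0.2274)  len=0.4815
  (v4,v7,v5) [++-] → (0.345047, 1.46207, 0.2274)–(1.1349, 1.1349, 0.2274)  len=0.8549
  (v5,v7,v8) [-+-] → (0.345047, 1.46207, 0.2274)–(0, 1.605, 0.2274)  len=0.3735
  (v6,v9,v7) [--+] → (-1.12219, 1.75124, 0.2274)–(0, 2.21611, 0.2274)  len=1.2147
  (v7,v9,v10) [+-+] → (-1.12219, 1.75124, 0.2274)–(-1.56699, 1.56699, 0.2274)  len=0.4815
  (v7,v10,v8) [++-] → (-0.789853, 1.27783, 0.2274)–(0, 1.605, 0.2274)  len=0.8549
  (v8,v10,v11) [-+-] → (-0.789853, 1.27783, 0.2274)–(-1.1349, 1.1349, 0.2274)  len=0.3735
  (v9,v12,v10) [--+] → (-2.03186, 0.444806, 0.2274)–(-1.56699, 1.56699, 0.2274)  len=1.2147
  (v10,v12,v13) [+-+] → (-2.03186, 0.444806, 0.2274)–(-2.21611, 0, 0.2274)  len=0.4815
  (v10,v13,v11) [++-] → (-1.46207, 0.345047, 0.2274)–(-1.1349, 1.1349, 0.2274)  len=0.8549
  (v11,v13,v14) [-+-] → (-1.46207, 0.345047, 0.2274)–(-1.605, 0, 0.2274)  len=0.3735
  (v12,v15,v13) [--+] → (-1.75124, -1.12219, 0.2274)–(-2.21611, 0, 0.2274)  len=1.2147
  (v13,v15,v16) [+-+] → (-1.75124, -1.12219, 0.2274)–(-1.56699, -1.56699, 0.2274)  len=0.4815
  (v13,v16,v14) [++-] → (-1.27783, -0.789853, 0.2274)–(-1.605, 0, 0.2274)  len=0.8549
  (v14,v16,v17) [-+-] → (-1.27783, -0.789853, 0.2274)–(-1.1349, -1.1349, 0.2274)  len=0.3735
  (v15,v18,v16) [--+] → (-0.444806, -2.03186, 0.2274)–(-1.56699, -1.56699, 0.2274)  len=1.2147
  (v16,v18,v19) [+-+] → (-0.444806, -2.03186, 0.2274)–(0, -2.21611, 0.2274)  len=0.4815
  (v16,v19,v17) [++-] → (-0.345047, -1.46207, 0.2274)–(-1.1349, -1.1349, 0.2274)  len=0.8549
  (v17,v19,v20) [-+-] → (-0.345047, -1.46207, 0.2274)–(0, -1.605, 0.2274)  len=0.3735
  (v18,v21,v19) [--+] → (1.12219, -1.75124, 0.2274)–(0, -2.21611, 0.2274)  len=1.2147
  (v19,v21,v22) [+-+] → (1.12219, -1.75124, 0.2274)–(1.56699, -1.56699, 0.2274)  len=0.4815
  (v19,v22,v20) [++-] → (0.789853, -1.27783, 0.2274)–(0, -1.605, 0.2274)  len=0.8549
  (v20,v22,v23) [-+-] → (0.789853, -1.27783, 0.2274)–(1.1349, -1.1349, 0.2274)  len=0.3735
  (v21,v0,v22) [--+] → (2.03186, -0.444806, 0.2274)–(1.56699, -1.56699, 0.2274)  len=1.2147
  (v22,v0,v1) [+-+] → (2.03186, -0.444806, 0.2274)–(2.21611, 0, 0.2274)  len=0.4815
  (v22,v1,v23) [++-] → (1.46207, -0.345047, 0.2274)–(1.1349, -1.1349, 0.2274)  len=0.8549
  (v23,v1,v2) [-+-] → (1.46207, -0.345047, 0.2274)–(1.605, 0, 0.2274)  len=0.3735

Chained into 2 loop(s):
  loop 1: 16 segments, perimeter = 13.5689
  loop 2: 16 segments, perimeter = 9.8273
Total perimeter = 23.396


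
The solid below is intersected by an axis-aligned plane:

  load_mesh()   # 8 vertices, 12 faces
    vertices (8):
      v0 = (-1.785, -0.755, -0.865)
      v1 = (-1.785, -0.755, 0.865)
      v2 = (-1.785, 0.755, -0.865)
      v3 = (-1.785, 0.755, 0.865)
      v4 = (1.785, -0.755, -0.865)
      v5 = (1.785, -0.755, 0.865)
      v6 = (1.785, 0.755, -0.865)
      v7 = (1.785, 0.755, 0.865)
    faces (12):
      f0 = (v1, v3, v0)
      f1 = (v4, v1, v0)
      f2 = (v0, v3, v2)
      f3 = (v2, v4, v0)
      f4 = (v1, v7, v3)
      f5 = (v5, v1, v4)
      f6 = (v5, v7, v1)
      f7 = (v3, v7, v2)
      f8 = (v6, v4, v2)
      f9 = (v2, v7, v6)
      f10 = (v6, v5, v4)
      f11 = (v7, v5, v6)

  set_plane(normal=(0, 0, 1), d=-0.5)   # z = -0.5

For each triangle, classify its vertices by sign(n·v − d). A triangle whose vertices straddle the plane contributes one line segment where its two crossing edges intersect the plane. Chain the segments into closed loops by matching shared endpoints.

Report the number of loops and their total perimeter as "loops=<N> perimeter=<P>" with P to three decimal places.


Straddling triangles (8 of 12):
  (v1,v3,v0) [++-] → (-1.785, -0.436416, -0.5)–(-1.785, -0.755, -0.5)  len=0.3186
  (v4,v1,v0) [-+-] → (1.03179, -0.755, -0.5)–(-1.785, -0.755, -0.5)  len=2.8168
  (v0,v3,v2) [-+-] → (-1.785, -0.436416, -0.5)–(-1.785, 0.755, -0.5)  len=1.1914
  (v5,v1,v4) [++-] → (1.03179, -0.755, -0.5)–(1.785, -0.755, -0.5)  len=0.7532
  (v3,v7,v2) [++-] → (-1.03179, 0.755, -0.5)–(-1.785, 0.755, -0.5)  len=0.7532
  (v2,v7,v6) [-+-] → (-1.03179, 0.755, -0.5)–(1.785, 0.755, -0.5)  len=2.8168
  (v6,v5,v4) [-+-] → (1.785, 0.436416, -0.5)–(1.785, -0.755, -0.5)  len=1.1914
  (v7,v5,v6) [++-] → (1.785, 0.436416, -0.5)–(1.785, 0.755, -0.5)  len=0.3186

Chained into 1 loop(s):
  loop 1: 8 segments, perimeter = 10.1600
Total perimeter = 10.160

loops=1 perimeter=10.160


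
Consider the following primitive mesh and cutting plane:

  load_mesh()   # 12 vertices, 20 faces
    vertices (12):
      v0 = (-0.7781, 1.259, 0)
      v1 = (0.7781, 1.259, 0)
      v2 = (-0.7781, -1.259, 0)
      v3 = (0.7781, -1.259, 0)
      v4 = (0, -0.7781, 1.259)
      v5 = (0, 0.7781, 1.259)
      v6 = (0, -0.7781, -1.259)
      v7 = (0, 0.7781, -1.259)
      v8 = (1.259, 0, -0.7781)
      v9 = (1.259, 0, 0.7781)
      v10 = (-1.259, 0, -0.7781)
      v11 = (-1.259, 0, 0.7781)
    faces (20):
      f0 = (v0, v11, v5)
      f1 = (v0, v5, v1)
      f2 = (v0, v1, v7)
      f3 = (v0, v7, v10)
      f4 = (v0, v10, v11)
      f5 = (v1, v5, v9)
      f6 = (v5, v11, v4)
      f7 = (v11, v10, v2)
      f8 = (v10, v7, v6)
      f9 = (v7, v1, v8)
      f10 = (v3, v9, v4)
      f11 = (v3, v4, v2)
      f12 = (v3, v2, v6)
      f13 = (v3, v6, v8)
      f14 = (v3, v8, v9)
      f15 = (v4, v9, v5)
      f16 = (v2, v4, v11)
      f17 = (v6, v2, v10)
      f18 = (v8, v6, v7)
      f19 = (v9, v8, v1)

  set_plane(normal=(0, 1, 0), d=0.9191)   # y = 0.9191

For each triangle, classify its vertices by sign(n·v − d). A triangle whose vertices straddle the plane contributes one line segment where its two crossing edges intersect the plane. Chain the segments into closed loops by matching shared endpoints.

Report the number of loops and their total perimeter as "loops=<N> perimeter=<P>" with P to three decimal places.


Straddling triangles (8 of 20):
  (v0,v11,v5) [+--] → (-0.907932, 0.9191, 0.210068)–(-0.228139, 0.9191, 0.889861)  len=0.9614
  (v0,v5,v1) [+-+] → (-0.228139, 0.9191, 0.889861)–(0.228139, 0.9191, 0.889861)  len=0.4563
  (v0,v1,v7) [++-] → (0.228139, 0.9191, -0.889861)–(-0.228139, 0.9191, -0.889861)  len=0.4563
  (v0,v7,v10) [+--] → (-0.228139, 0.9191, -0.889861)–(-0.907932, 0.9191, -0.210068)  len=0.9614
  (v0,v10,v11) [+--] → (-0.907932, 0.9191, -0.210068)–(-0.907932, 0.9191, 0.210068)  len=0.4201
  (v1,v5,v9) [+--] → (0.228139, 0.9191, 0.889861)–(0.907932, 0.9191, 0.210068)  len=0.9614
  (v7,v1,v8) [-+-] → (0.228139, 0.9191, -0.889861)–(0.907932, 0.9191, -0.210068)  len=0.9614
  (v9,v8,v1) [--+] → (0.907932, 0.9191, -0.210068)–(0.907932, 0.9191, 0.210068)  len=0.4201

Chained into 1 loop(s):
  loop 1: 8 segments, perimeter = 5.5983
Total perimeter = 5.598

loops=1 perimeter=5.598


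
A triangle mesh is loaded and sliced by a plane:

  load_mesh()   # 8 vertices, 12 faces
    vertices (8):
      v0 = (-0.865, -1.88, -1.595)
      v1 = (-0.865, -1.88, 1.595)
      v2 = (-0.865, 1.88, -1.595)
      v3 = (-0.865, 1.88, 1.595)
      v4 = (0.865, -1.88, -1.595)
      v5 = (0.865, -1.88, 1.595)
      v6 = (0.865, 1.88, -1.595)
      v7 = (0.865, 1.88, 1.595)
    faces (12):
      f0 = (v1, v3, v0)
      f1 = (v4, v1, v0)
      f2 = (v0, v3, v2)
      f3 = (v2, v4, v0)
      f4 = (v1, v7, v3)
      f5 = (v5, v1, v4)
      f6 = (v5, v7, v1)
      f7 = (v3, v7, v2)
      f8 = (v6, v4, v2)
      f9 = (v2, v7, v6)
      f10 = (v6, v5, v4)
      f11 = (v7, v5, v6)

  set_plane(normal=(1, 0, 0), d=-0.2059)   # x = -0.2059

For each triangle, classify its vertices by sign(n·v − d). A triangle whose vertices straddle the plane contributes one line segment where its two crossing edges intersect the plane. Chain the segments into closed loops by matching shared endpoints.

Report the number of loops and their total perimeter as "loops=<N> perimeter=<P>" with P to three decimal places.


Straddling triangles (8 of 12):
  (v4,v1,v0) [+--] → (-0.2059, -1.88, 0.379665)–(-0.2059, -1.88, -1.595)  len=1.9747
  (v2,v4,v0) [-+-] → (-0.2059, 0.447505, -1.595)–(-0.2059, -1.88, -1.595)  len=2.3275
  (v1,v7,v3) [-+-] → (-0.2059, -0.447505, 1.595)–(-0.2059, 1.88, 1.595)  len=2.3275
  (v5,v1,v4) [+-+] → (-0.2059, -1.88, 1.595)–(-0.2059, -1.88, 0.379665)  len=1.2153
  (v5,v7,v1) [++-] → (-0.2059, -0.447505, 1.595)–(-0.2059, -1.88, 1.595)  len=1.4325
  (v3,v7,v2) [-+-] → (-0.2059, 1.88, 1.595)–(-0.2059, 1.88, -0.379665)  len=1.9747
  (v6,v4,v2) [++-] → (-0.2059, 0.447505, -1.595)–(-0.2059, 1.88, -1.595)  len=1.4325
  (v2,v7,v6) [-++] → (-0.2059, 1.88, -0.379665)–(-0.2059, 1.88, -1.595)  len=1.2153

Chained into 1 loop(s):
  loop 1: 8 segments, perimeter = 13.9000
Total perimeter = 13.900

loops=1 perimeter=13.900


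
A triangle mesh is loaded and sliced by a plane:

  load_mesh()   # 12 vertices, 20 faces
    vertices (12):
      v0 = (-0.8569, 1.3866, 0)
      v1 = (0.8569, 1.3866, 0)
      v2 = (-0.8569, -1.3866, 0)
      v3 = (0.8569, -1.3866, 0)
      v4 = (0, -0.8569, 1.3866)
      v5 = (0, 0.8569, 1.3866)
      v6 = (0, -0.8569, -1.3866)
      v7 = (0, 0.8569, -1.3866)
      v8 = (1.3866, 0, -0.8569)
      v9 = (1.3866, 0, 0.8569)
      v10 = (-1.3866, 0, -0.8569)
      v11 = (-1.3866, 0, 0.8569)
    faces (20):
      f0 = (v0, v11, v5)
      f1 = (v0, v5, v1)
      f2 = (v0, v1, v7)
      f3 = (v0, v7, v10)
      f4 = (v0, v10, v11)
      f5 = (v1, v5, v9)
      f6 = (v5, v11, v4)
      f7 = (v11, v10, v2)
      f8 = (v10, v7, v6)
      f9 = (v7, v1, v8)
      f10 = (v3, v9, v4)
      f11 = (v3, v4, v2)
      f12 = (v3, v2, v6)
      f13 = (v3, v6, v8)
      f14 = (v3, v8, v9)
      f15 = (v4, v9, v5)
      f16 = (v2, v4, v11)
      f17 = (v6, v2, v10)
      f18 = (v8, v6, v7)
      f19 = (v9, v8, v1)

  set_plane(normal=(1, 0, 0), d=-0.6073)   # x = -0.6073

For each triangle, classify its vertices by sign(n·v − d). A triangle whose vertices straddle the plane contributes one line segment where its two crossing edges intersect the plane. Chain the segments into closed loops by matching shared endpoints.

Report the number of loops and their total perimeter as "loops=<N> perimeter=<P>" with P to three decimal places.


Straddling triangles (10 of 20):
  (v0,v11,v5) [--+] → (-0.6073, 0.481597, 1.1546)–(-0.6073, 1.23231, 0.403892)  len=1.0617
  (v0,v5,v1) [-++] → (-0.6073, 1.23231, 0.403892)–(-0.6073, 1.3866, 0)  len=0.4324
  (v0,v1,v7) [-++] → (-0.6073, 1.3866, 0)–(-0.6073, 1.23231, -0.403892)  len=0.4324
  (v0,v7,v10) [-+-] → (-0.6073, 1.23231, -0.403892)–(-0.6073, 0.481597, -1.1546)  len=1.0617
  (v5,v11,v4) [+-+] → (-0.6073, 0.481597, 1.1546)–(-0.6073, -0.481597, 1.1546)  len=0.9632
  (v10,v7,v6) [-++] → (-0.6073, 0.481597, -1.1546)–(-0.6073, -0.481597, -1.1546)  len=0.9632
  (v3,v4,v2) [++-] → (-0.6073, -1.23231, 0.403892)–(-0.6073, -1.3866, 0)  len=0.4324
  (v3,v2,v6) [+-+] → (-0.6073, -1.3866, 0)–(-0.6073, -1.23231, -0.403892)  len=0.4324
  (v2,v4,v11) [-+-] → (-0.6073, -1.23231, 0.403892)–(-0.6073, -0.481597, 1.1546)  len=1.0617
  (v6,v2,v10) [+--] → (-0.6073, -1.23231, -0.403892)–(-0.6073, -0.481597, -1.1546)  len=1.0617

Chained into 1 loop(s):
  loop 1: 10 segments, perimeter = 7.9025
Total perimeter = 7.902

loops=1 perimeter=7.902


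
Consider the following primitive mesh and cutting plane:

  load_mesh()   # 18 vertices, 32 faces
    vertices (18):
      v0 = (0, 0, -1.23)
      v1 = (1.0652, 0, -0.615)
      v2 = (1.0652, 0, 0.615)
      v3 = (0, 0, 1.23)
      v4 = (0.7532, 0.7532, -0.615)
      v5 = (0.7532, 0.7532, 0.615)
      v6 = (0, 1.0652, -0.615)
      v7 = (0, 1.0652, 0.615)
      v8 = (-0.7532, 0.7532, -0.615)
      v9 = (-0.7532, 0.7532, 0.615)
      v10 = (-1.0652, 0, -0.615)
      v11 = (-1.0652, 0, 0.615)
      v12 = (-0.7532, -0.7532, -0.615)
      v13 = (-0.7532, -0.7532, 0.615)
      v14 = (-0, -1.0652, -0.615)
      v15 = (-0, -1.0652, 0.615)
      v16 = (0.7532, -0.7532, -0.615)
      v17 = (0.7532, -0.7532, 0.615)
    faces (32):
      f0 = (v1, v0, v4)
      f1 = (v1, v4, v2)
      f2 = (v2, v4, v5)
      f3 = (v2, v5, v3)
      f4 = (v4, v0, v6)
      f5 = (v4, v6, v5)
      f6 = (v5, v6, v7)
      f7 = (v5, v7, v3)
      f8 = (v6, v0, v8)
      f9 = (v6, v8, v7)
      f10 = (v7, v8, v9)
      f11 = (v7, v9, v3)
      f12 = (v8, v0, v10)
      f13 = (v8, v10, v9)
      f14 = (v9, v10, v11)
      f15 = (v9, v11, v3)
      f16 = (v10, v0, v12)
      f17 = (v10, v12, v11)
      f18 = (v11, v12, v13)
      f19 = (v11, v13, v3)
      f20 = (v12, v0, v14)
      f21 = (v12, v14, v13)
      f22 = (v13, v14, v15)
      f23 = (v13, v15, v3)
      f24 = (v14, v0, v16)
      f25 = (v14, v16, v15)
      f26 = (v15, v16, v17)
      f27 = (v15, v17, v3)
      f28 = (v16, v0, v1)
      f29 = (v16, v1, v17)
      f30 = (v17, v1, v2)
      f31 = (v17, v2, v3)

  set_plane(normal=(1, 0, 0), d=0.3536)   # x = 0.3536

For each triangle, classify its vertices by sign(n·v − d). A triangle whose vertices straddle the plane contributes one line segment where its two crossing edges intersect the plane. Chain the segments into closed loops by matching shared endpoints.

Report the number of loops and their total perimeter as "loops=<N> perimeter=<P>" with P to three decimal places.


loops=1 perimeter=6.525

Straddling triangles (12 of 32):
  (v1,v0,v4) [+-+] → (0.3536, 0, -1.02585)–(0.3536, 0.3536, -0.94128)  len=0.3636
  (v2,v5,v3) [++-] → (0.3536, 0.3536, 0.94128)–(0.3536, 0, 1.02585)  len=0.3636
  (v4,v0,v6) [+--] → (0.3536, 0.3536, -0.94128)–(0.3536, 0.918727, -0.615)  len=0.6526
  (v4,v6,v5) [+-+] → (0.3536, 0.918727, -0.615)–(0.3536, 0.918727, -0.0375597)  len=0.5774
  (v5,v6,v7) [+--] → (0.3536, 0.918727, -0.0375597)–(0.3536, 0.918727, 0.615)  len=0.6526
  (v5,v7,v3) [+--] → (0.3536, 0.918727, 0.615)–(0.3536, 0.3536, 0.94128)  len=0.6526
  (v14,v0,v16) [--+] → (0.3536, -0.3536, -0.94128)–(0.3536, -0.918727, -0.615)  len=0.6526
  (v14,v16,v15) [-+-] → (0.3536, -0.918727, -0.615)–(0.3536, -0.918727, 0.0375597)  len=0.6526
  (v15,v16,v17) [-++] → (0.3536, -0.918727, 0.0375597)–(0.3536, -0.918727, 0.615)  len=0.5774
  (v15,v17,v3) [-+-] → (0.3536, -0.918727, 0.615)–(0.3536, -0.3536, 0.94128)  len=0.6526
  (v16,v0,v1) [+-+] → (0.3536, -0.3536, -0.94128)–(0.3536, 0, -1.02585)  len=0.3636
  (v17,v2,v3) [++-] → (0.3536, 0, 1.02585)–(0.3536, -0.3536, 0.94128)  len=0.3636

Chained into 1 loop(s):
  loop 1: 12 segments, perimeter = 6.5245
Total perimeter = 6.525


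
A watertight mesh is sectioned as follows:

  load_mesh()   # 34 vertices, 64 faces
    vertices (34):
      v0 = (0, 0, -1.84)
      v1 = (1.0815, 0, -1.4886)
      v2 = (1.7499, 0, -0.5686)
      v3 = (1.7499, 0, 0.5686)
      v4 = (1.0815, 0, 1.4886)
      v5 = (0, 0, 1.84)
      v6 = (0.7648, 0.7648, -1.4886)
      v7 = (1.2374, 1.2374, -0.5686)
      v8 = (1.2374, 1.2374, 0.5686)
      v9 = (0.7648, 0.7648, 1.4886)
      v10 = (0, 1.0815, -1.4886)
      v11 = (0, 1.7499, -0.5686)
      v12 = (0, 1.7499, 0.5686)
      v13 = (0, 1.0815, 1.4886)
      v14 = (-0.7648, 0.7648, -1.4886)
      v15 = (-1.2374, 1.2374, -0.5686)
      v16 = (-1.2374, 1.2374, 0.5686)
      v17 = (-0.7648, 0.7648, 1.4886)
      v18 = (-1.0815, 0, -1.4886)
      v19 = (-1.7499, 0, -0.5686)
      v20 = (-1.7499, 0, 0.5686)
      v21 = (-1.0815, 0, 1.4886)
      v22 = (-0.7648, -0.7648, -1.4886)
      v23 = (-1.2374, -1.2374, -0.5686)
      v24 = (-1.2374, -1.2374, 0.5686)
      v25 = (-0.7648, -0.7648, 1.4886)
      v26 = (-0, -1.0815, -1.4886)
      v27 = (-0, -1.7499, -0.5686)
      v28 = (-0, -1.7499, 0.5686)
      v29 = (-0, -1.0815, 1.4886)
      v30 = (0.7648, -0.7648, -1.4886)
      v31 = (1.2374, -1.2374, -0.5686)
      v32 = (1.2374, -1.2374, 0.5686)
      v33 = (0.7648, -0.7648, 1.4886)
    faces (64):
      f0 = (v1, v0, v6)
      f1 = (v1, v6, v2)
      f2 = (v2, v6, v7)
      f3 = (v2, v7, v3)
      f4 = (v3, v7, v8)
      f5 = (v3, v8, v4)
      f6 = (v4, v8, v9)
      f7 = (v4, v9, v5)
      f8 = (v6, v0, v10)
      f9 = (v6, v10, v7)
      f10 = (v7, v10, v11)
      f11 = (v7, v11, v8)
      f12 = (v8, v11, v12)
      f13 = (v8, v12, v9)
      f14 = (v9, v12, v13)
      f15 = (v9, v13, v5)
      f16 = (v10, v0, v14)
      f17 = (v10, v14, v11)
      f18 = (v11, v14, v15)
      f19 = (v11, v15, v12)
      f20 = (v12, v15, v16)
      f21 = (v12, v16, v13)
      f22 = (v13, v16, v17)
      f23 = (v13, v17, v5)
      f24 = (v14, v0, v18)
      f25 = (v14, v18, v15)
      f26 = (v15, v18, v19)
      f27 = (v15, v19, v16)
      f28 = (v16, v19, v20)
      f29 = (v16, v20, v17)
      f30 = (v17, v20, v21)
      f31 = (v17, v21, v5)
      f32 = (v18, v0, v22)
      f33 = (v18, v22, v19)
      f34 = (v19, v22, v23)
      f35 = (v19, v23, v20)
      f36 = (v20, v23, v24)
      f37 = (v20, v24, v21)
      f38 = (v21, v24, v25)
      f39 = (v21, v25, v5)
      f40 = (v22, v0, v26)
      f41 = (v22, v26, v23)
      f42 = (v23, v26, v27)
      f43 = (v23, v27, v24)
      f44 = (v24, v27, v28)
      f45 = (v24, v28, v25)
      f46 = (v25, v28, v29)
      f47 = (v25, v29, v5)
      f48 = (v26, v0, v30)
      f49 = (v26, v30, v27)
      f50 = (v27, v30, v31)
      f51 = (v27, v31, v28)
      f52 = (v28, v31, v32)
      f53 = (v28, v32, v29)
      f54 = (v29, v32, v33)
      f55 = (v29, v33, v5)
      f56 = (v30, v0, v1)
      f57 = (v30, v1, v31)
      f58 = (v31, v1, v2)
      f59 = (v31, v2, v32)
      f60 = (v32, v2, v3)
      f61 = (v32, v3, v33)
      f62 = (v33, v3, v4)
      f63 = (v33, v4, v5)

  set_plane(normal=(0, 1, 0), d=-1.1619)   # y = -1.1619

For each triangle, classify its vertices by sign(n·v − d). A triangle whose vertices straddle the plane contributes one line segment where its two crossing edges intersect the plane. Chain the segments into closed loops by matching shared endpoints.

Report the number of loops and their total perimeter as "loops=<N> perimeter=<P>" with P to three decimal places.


loops=1 perimeter=8.351

Straddling triangles (18 of 64):
  (v19,v22,v23) [++-] → (-1.1619, -1.1619, -0.715574)–(-1.26867, -1.1619, -0.5686)  len=0.1817
  (v19,v23,v20) [+-+] → (-1.26867, -1.1619, -0.5686)–(-1.26867, -1.1619, -0.499214)  len=0.0694
  (v20,v23,v24) [+--] → (-1.26867, -1.1619, -0.499214)–(-1.26867, -1.1619, 0.5686)  len=1.0678
  (v20,v24,v21) [+-+] → (-1.26867, -1.1619, 0.5686)–(-1.22789, -1.1619, 0.624734)  len=0.0694
  (v21,v24,v25) [+-+] → (-1.22789, -1.1619, 0.624734)–(-1.1619, -1.1619, 0.715574)  len=0.1123
  (v22,v26,v23) [++-] → (-0.638146, -1.1619, -1.01414)–(-1.1619, -1.1619, -0.715574)  len=0.6029
  (v23,v26,v27) [-+-] → (-0.638146, -1.1619, -1.01414)–(0, -1.1619, -1.37794)  len=0.7346
  (v24,v28,v25) [--+] → (-0.456504, -1.1619, 1.11774)–(-1.1619, -1.1619, 0.715574)  len=0.8120
  (v25,v28,v29) [+-+] → (-0.456504, -1.1619, 1.11774)–(0, -1.1619, 1.37794)  len=0.5254
  (v26,v30,v27) [++-] → (0.456504, -1.1619, -1.11774)–(0, -1.1619, -1.37794)  len=0.5254
  (v27,v30,v31) [-+-] → (0.456504, -1.1619, -1.11774)–(1.1619, -1.1619, -0.715574)  len=0.8120
  (v28,v32,v29) [--+] → (0.638146, -1.1619, 1.01414)–(0, -1.1619, 1.37794)  len=0.7346
  (v29,v32,v33) [+-+] → (0.638146, -1.1619, 1.01414)–(1.1619, -1.1619, 0.715574)  len=0.6029
  (v30,v1,v31) [++-] → (1.22789, -1.1619, -0.624734)–(1.1619, -1.1619, -0.715574)  len=0.1123
  (v31,v1,v2) [-++] → (1.22789, -1.1619, -0.624734)–(1.26867, -1.1619, -0.5686)  len=0.0694
  (v31,v2,v32) [-+-] → (1.26867, -1.1619, -0.5686)–(1.26867, -1.1619, 0.499214)  len=1.0678
  (v32,v2,v3) [-++] → (1.26867, -1.1619, 0.499214)–(1.26867, -1.1619, 0.5686)  len=0.0694
  (v32,v3,v33) [-++] → (1.26867, -1.1619, 0.5686)–(1.1619, -1.1619, 0.715574)  len=0.1817

Chained into 1 loop(s):
  loop 1: 18 segments, perimeter = 8.3508
Total perimeter = 8.351


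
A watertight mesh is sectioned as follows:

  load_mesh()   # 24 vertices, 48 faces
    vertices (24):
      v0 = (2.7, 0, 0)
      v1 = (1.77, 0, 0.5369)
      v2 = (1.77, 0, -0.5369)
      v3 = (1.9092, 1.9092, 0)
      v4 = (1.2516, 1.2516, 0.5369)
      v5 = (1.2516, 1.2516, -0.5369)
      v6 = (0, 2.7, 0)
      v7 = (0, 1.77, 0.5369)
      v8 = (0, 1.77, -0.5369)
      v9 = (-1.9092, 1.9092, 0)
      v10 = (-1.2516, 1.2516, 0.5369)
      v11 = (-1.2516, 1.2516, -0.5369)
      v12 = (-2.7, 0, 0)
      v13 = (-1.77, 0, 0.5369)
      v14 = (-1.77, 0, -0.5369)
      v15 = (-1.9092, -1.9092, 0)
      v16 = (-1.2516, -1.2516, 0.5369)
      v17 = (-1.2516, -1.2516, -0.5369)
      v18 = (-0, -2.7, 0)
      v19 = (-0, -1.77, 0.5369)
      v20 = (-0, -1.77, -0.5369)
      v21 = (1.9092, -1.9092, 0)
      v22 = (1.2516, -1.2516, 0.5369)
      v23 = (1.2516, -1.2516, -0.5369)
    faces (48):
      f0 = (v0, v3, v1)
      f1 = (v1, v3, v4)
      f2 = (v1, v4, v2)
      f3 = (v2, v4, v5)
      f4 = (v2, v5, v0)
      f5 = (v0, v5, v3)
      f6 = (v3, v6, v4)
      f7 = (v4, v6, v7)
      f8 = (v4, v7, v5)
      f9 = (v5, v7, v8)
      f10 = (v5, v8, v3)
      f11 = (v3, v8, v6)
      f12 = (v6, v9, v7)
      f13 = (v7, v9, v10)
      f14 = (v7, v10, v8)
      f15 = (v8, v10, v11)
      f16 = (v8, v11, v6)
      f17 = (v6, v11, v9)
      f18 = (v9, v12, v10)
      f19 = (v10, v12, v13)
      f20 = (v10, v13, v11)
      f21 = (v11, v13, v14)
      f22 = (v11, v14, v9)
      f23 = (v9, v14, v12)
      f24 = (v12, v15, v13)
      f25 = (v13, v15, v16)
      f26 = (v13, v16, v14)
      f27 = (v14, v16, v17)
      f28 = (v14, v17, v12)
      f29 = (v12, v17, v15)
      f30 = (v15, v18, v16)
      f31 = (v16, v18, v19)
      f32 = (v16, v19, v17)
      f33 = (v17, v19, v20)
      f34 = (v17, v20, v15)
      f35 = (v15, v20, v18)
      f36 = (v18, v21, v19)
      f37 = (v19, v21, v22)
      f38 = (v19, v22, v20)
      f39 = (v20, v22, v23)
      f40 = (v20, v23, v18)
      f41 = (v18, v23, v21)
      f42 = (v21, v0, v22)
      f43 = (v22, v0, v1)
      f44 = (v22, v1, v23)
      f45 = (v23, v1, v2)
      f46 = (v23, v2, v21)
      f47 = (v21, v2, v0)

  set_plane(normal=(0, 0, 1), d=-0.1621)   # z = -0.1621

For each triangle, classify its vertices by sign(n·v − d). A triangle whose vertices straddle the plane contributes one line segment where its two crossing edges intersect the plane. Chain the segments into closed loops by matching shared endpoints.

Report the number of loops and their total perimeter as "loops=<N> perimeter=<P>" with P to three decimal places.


loops=2 perimeter=25.650

Straddling triangles (32 of 48):
  (v1,v4,v2) [++-] → (1.58906, 0.436859, -0.1621)–(1.77, 0, -0.1621)  len=0.4728
  (v2,v4,v5) [-+-] → (1.58906, 0.436859, -0.1621)–(1.2516, 1.2516, -0.1621)  len=0.8819
  (v2,v5,v0) [--+] → (2.2627, 0.377881, -0.1621)–(2.41922, 0, -0.1621)  len=0.4090
  (v0,v5,v3) [+-+] → (2.2627, 0.377881, -0.1621)–(1.71066, 1.71066, -0.1621)  len=1.4426
  (v4,v7,v5) [++-] → (0.814741, 1.43254, -0.1621)–(1.2516, 1.2516, -0.1621)  len=0.4728
  (v5,v7,v8) [-+-] → (0.814741, 1.43254, -0.1621)–(0, 1.77, -0.1621)  len=0.8819
  (v5,v8,v3) [--+] → (1.33278, 1.86717, -0.1621)–(1.71066, 1.71066, -0.1621)  len=0.4090
  (v3,v8,v6) [+-+] → (1.33278, 1.86717, -0.1621)–(0, 2.41922, -0.1621)  len=1.4426
  (v7,v10,v8) [++-] → (-0.436859, 1.58906, -0.1621)–(0, 1.77, -0.1621)  len=0.4728
  (v8,v10,v11) [-+-] → (-0.436859, 1.58906, -0.1621)–(-1.2516, 1.2516, -0.1621)  len=0.8819
  (v8,v11,v6) [--+] → (-0.377881, 2.2627, -0.1621)–(0, 2.41922, -0.1621)  len=0.4090
  (v6,v11,v9) [+-+] → (-0.377881, 2.2627, -0.1621)–(-1.71066, 1.71066, -0.1621)  len=1.4426
  (v10,v13,v11) [++-] → (-1.43254, 0.814741, -0.1621)–(-1.2516, 1.2516, -0.1621)  len=0.4728
  (v11,v13,v14) [-+-] → (-1.43254, 0.814741, -0.1621)–(-1.77, 0, -0.1621)  len=0.8819
  (v11,v14,v9) [--+] → (-1.86717, 1.33278, -0.1621)–(-1.71066, 1.71066, -0.1621)  len=0.4090
  (v9,v14,v12) [+-+] → (-1.86717, 1.33278, -0.1621)–(-2.41922, 0, -0.1621)  len=1.4426
  (v13,v16,v14) [++-] → (-1.58906, -0.436859, -0.1621)–(-1.77, 0, -0.1621)  len=0.4728
  (v14,v16,v17) [-+-] → (-1.58906, -0.436859, -0.1621)–(-1.2516, -1.2516, -0.1621)  len=0.8819
  (v14,v17,v12) [--+] → (-2.2627, -0.377881, -0.1621)–(-2.41922, 0, -0.1621)  len=0.4090
  (v12,v17,v15) [+-+] → (-2.2627, -0.377881, -0.1621)–(-1.71066, -1.71066, -0.1621)  len=1.4426
  (v16,v19,v17) [++-] → (-0.814741, -1.43254, -0.1621)–(-1.2516, -1.2516, -0.1621)  len=0.4728
  (v17,v19,v20) [-+-] → (-0.814741, -1.43254, -0.1621)–(0, -1.77, -0.1621)  len=0.8819
  (v17,v20,v15) [--+] → (-1.33278, -1.86717, -0.1621)–(-1.71066, -1.71066, -0.1621)  len=0.4090
  (v15,v20,v18) [+-+] → (-1.33278, -1.86717, -0.1621)–(0, -2.41922, -0.1621)  len=1.4426
  (v19,v22,v20) [++-] → (0.436859, -1.58906, -0.1621)–(0, -1.77, -0.1621)  len=0.4728
  (v20,v22,v23) [-+-] → (0.436859, -1.58906, -0.1621)–(1.2516, -1.2516, -0.1621)  len=0.8819
  (v20,v23,v18) [--+] → (0.377881, -2.2627, -0.1621)–(0, -2.41922, -0.1621)  len=0.4090
  (v18,v23,v21) [+-+] → (0.377881, -2.2627, -0.1621)–(1.71066, -1.71066, -0.1621)  len=1.4426
  (v22,v1,v23) [++-] → (1.43254, -0.814741, -0.1621)–(1.2516, -1.2516, -0.1621)  len=0.4728
  (v23,v1,v2) [-+-] → (1.43254, -0.814741, -0.1621)–(1.77, 0, -0.1621)  len=0.8819
  (v23,v2,v21) [--+] → (1.86717, -1.33278, -0.1621)–(1.71066, -1.71066, -0.1621)  len=0.4090
  (v21,v2,v0) [+-+] → (1.86717, -1.33278, -0.1621)–(2.41922, 0, -0.1621)  len=1.4426

Chained into 2 loop(s):
  loop 1: 16 segments, perimeter = 10.8377
  loop 2: 16 segments, perimeter = 14.8128
Total perimeter = 25.650
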